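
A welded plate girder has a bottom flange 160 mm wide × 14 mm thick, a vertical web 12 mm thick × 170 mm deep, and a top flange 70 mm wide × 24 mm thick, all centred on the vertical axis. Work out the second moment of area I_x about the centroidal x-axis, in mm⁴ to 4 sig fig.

Break the section into simple shapes (no overlaps), measuring from the bottom-left corner of the bounding box.
Bottom plate: 160 × 14, A = 2 240 mm², y = 7 mm, Ī = 36586.7 mm⁴.
Web plate: 12 × 170, A = 2 040 mm², y = 99 mm, Ī = 4 913 000 mm⁴.
Top plate: 70 × 24, A = 1 680 mm², y = 196 mm, Ī = 80 640 mm⁴.
Centroid: ȳ = ΣA·y / ΣA = 91.7651 mm.
Transfer each piece to the centroidal x-axis using Ī + A·d² with d = y − 91.7651:
  bottom plate: d = -84.7651 mm → contributes +16 131 261 mm⁴
  web plate: d = 7.2349 mm → contributes +5 019 781 mm⁴
  top plate: d = 104.235 mm → contributes +18 333 696 mm⁴
Total I = 39 484 738 mm⁴.

I_x ≈ 3.948 × 10⁷ mm⁴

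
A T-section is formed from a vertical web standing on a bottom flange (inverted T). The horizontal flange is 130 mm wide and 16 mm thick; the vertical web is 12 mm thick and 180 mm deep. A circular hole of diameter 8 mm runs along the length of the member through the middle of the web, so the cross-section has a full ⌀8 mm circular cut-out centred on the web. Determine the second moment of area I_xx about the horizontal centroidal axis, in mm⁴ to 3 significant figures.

I_xx ≈ 1.59 × 10⁷ mm⁴

Split into non-overlapping primitives; take the origin at the lower-left of the bounding box.
Flange: 130 × 16, A = 2 080 mm², y = 8 mm, Ī = 44 373 mm⁴.
Web: 12 × 180, A = 2 160 mm², y = 106 mm, Ī = 5 832 000 mm⁴.
Hole (subtracted): ⌀8, A = 50.265 mm², y = 106 mm, Ī = 201.06 mm⁴.
Centroid: ȳ = ΣA·y / ΣA = 57.348 mm.
Transfer each piece to the horizontal centroidal axis using Ī + A·d² with d = y − 57.348:
  flange: d = -49.348 mm → contributes +5 109 591 mm⁴
  web: d = 48.652 mm → contributes +10 944 809 mm⁴
  hole: d = 48.652 mm → contributes −119 182 mm⁴
Total I = 15 935 218 mm⁴.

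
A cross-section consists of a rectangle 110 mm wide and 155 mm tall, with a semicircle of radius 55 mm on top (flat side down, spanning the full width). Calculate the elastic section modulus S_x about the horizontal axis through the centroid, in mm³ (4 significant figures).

S_x ≈ 6.599 × 10⁵ mm³

Split into non-overlapping primitives; take the origin at the lower-left of the bounding box.
Rectangular body: 110 × 155, A = 17 050 mm², y = 77.5 mm, Ī = 34 135 521 mm⁴.
Semicircular cap: semicircle r = 55, A = 4751.66 mm², y = 178.343 mm, Ī = 1 004 345 mm⁴.
Centroid: ȳ = ΣA·y / ΣA = 99.4786 mm.
Transfer each piece to the horizontal axis through the centroid using Ī + A·d² with d = y − 99.4786:
  rectangular body: d = -21.9786 mm → contributes +42 371 684 mm⁴
  semicircular cap: d = 78.8641 mm → contributes +30 557 516 mm⁴
Total I = 72 929 200 mm⁴.
Extreme fibre distance c = 110.521 mm; S = I/c = 659 865 mm³.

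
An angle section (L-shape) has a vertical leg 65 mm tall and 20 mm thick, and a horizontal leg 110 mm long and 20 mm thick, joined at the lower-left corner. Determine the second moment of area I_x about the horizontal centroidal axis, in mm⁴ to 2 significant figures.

Break the section into simple shapes (no overlaps), measuring from the bottom-left corner of the bounding box.
Vertical leg: 20 × 65, A = 1 300 mm², y = 32.5 mm, Ī = 457 708 mm⁴.
Horizontal leg (remainder): 90 × 20, A = 1 800 mm², y = 10 mm, Ī = 60 000 mm⁴.
Centroid: ȳ = ΣA·y / ΣA = 19.44 mm.
Transfer each piece to the horizontal centroidal axis using Ī + A·d² with d = y − 19.44:
  vertical leg: d = 13.06 mm → contributes +679 594 mm⁴
  horizontal leg (remainder): d = -9.435 mm → contributes +220 251 mm⁴
Total I = 899 845 mm⁴.

I_x ≈ 9.0 × 10⁵ mm⁴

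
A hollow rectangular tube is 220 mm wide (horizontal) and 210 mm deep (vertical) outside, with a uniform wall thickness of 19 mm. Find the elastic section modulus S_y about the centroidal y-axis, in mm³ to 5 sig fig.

S_y ≈ 9.0846 × 10⁵ mm³

Decompose the section into non-overlapping parts with the origin at the bottom-left of its bounding rectangle.
Outer rectangle: 220 × 210, A = 46 200 mm², x = 110 mm, Ī = 186 340 000 mm⁴.
Inner void (subtracted): 182 × 172, A = 31 304 mm², x = 110 mm, Ī = 86 409 475 mm⁴.
By symmetry the centroid is at mid-width, x̄ = 110 mm.
All pieces are centred on the centroidal y-axis, so I = ΣĪ (holes subtracted) = 99 930 525 mm⁴.
Extreme fibre distance c = 110 mm; S = I/c = 908459.3 mm³.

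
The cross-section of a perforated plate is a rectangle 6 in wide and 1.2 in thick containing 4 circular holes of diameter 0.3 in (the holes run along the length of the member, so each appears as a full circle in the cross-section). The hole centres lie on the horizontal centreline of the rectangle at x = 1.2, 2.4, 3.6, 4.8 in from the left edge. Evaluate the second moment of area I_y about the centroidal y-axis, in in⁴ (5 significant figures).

Treat the section as a set of non-overlapping primitives; coordinates are from the bounding-box lower-left.
Plate: 6 × 1.2, A = 7.2 in², x = 3 in, Ī = 21.6 in⁴.
Hole 1 (subtracted): ⌀0.3, A = 0.07068583 in², x = 1.2 in, Ī = 0.0003976078 in⁴.
Hole 2 (subtracted): ⌀0.3, A = 0.07068583 in², x = 2.4 in, Ī = 0.0003976078 in⁴.
Hole 3 (subtracted): ⌀0.3, A = 0.07068583 in², x = 3.6 in, Ī = 0.0003976078 in⁴.
Hole 4 (subtracted): ⌀0.3, A = 0.07068583 in², x = 4.8 in, Ī = 0.0003976078 in⁴.
By symmetry the centroid is at mid-width, x̄ = 3 in.
Transfer each piece to the centroidal y-axis using Ī + A·d² with d = x − 3:
  plate: d = 0 in → contributes +21.6 in⁴
  hole 1: d = -1.8 in → contributes −0.2294197 in⁴
  hole 2: d = -0.6 in → contributes −0.02584451 in⁴
  hole 3: d = 0.6 in → contributes −0.02584451 in⁴
  hole 4: d = 1.8 in → contributes −0.2294197 in⁴
Total I = 21.08947 in⁴.

I_y ≈ 21.089 in⁴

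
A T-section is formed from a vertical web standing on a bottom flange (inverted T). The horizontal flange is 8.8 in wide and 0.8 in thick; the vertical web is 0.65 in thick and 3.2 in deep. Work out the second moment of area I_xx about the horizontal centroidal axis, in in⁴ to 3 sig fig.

Break the section into simple shapes (no overlaps), measuring from the bottom-left corner of the bounding box.
Flange: 8.8 × 0.8, A = 7.04 in², y = 0.4 in, Ī = 0.37547 in⁴.
Web: 0.65 × 3.2, A = 2.08 in², y = 2.4 in, Ī = 1.7749 in⁴.
Centroid: ȳ = ΣA·y / ΣA = 0.85614 in.
Transfer each piece to the horizontal centroidal axis using Ī + A·d² with d = y − 0.85614:
  flange: d = -0.45614 in → contributes +1.8402 in⁴
  web: d = 1.5439 in → contributes +6.7326 in⁴
Total I = 8.5729 in⁴.

I_xx ≈ 8.57 in⁴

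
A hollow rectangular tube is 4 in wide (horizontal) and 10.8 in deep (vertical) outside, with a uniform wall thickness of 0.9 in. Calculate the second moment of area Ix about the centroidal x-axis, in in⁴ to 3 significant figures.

Break the section into simple shapes (no overlaps), measuring from the bottom-left corner of the bounding box.
Outer rectangle: 4 × 10.8, A = 43.2 in², y = 5.4 in, Ī = 419.9 in⁴.
Inner void (subtracted): 2.2 × 9, A = 19.8 in², y = 5.4 in, Ī = 133.65 in⁴.
By symmetry the centroid is at mid-height, ȳ = 5.4 in.
All pieces are centred on the centroidal x-axis, so I = ΣĪ (holes subtracted) = 286.25 in⁴.

Ix ≈ 286 in⁴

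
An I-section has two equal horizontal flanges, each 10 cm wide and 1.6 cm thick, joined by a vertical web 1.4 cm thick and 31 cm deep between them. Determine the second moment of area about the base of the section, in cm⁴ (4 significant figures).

Split into non-overlapping primitives; take the origin at the lower-left of the bounding box.
Bottom flange: 10 × 1.6, A = 16 cm², y = 0.8 cm, Ī = 3.41333 cm⁴.
Web: 1.4 × 31, A = 43.4 cm², y = 17.1 cm, Ī = 3475.62 cm⁴.
Top flange: 10 × 1.6, A = 16 cm², y = 33.4 cm, Ī = 3.41333 cm⁴.
Transfer each piece to the base of the section using Ī + A·d² with d = y − 0:
  bottom flange: d = 0.8 cm → contributes +13.6533 cm⁴
  web: d = 17.1 cm → contributes +16166.2 cm⁴
  top flange: d = 33.4 cm → contributes +17852.4 cm⁴
Total I = 34032.2 cm⁴.

I_base ≈ 3.403 × 10⁴ cm⁴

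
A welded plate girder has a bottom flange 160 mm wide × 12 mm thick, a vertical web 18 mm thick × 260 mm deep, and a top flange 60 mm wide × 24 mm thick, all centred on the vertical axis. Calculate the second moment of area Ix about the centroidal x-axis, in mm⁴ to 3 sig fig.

Decompose the section into non-overlapping parts with the origin at the bottom-left of its bounding rectangle.
Bottom plate: 160 × 12, A = 1 920 mm², y = 6 mm, Ī = 23 040 mm⁴.
Web plate: 18 × 260, A = 4 680 mm², y = 142 mm, Ī = 26 364 000 mm⁴.
Top plate: 60 × 24, A = 1 440 mm², y = 284 mm, Ī = 69 120 mm⁴.
Centroid: ȳ = ΣA·y / ΣA = 134.96 mm.
Transfer each piece to the centroidal x-axis using Ī + A·d² with d = y − 134.96:
  bottom plate: d = -128.96 mm → contributes +31 951 584 mm⁴
  web plate: d = 7.0448 mm → contributes +26 596 263 mm⁴
  top plate: d = 149.04 mm → contributes +32 057 777 mm⁴
Total I = 90 605 624 mm⁴.

Ix ≈ 9.06 × 10⁷ mm⁴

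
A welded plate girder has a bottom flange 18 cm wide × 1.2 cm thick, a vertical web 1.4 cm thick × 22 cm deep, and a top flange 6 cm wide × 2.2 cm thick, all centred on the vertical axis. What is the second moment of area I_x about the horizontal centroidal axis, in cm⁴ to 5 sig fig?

Split into non-overlapping primitives; take the origin at the lower-left of the bounding box.
Bottom plate: 18 × 1.2, A = 21.6 cm², y = 0.6 cm, Ī = 2.592 cm⁴.
Web plate: 1.4 × 22, A = 30.8 cm², y = 12.2 cm, Ī = 1242.267 cm⁴.
Top plate: 6 × 2.2, A = 13.2 cm², y = 24.3 cm, Ī = 5.324 cm⁴.
Centroid: ȳ = ΣA·y / ΣA = 10.81524 cm.
Transfer each piece to the horizontal centroidal axis using Ī + A·d² with d = y − 10.81524:
  bottom plate: d = -10.21524 cm → contributes +2256.578 cm⁴
  web plate: d = 1.384756 cm → contributes +1301.327 cm⁴
  top plate: d = 13.48476 cm → contributes +2405.594 cm⁴
Total I = 5963.499 cm⁴.

I_x ≈ 5963.5 cm⁴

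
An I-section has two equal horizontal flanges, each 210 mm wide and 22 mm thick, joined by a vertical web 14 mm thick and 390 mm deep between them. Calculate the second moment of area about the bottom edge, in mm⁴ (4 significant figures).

Split into non-overlapping primitives; take the origin at the lower-left of the bounding box.
Bottom flange: 210 × 22, A = 4 620 mm², y = 11 mm, Ī = 186 340 mm⁴.
Web: 14 × 390, A = 5 460 mm², y = 217 mm, Ī = 69 205 500 mm⁴.
Top flange: 210 × 22, A = 4 620 mm², y = 423 mm, Ī = 186 340 mm⁴.
Transfer each piece to the base of the section using Ī + A·d² with d = y − 0:
  bottom flange: d = 11 mm → contributes +745 360 mm⁴
  web: d = 217 mm → contributes +326 311 440 mm⁴
  top flange: d = 423 mm → contributes +826 838 320 mm⁴
Total I = 1 153 895 120 mm⁴.

I_base ≈ 1.154 × 10⁹ mm⁴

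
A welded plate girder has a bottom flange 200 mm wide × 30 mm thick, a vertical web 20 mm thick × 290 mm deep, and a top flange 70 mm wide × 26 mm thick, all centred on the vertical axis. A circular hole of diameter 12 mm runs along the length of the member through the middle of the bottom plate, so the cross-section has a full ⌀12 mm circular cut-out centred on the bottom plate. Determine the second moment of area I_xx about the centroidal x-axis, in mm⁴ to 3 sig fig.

I_xx ≈ 2.06 × 10⁸ mm⁴

Break the section into simple shapes (no overlaps), measuring from the bottom-left corner of the bounding box.
Bottom plate: 200 × 30, A = 6 000 mm², y = 15 mm, Ī = 450 000 mm⁴.
Web plate: 20 × 290, A = 5 800 mm², y = 175 mm, Ī = 40 648 333 mm⁴.
Top plate: 70 × 26, A = 1 820 mm², y = 333 mm, Ī = 102 527 mm⁴.
Hole (subtracted): ⌀12, A = 113.1 mm², y = 15 mm, Ī = 1017.9 mm⁴.
Centroid: ȳ = ΣA·y / ΣA = 126.55 mm.
Transfer each piece to the centroidal x-axis using Ī + A·d² with d = y − 126.55:
  bottom plate: d = -111.55 mm → contributes +75 116 858 mm⁴
  web plate: d = 48.445 mm → contributes +54 260 563 mm⁴
  top plate: d = 206.45 mm → contributes +77 670 226 mm⁴
  hole: d = -111.55 mm → contributes −1 408 455 mm⁴
Total I = 205 639 192 mm⁴.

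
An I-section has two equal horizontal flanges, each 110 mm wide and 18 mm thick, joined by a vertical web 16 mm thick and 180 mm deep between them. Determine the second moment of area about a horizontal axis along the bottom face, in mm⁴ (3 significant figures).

I_base ≈ 1.26 × 10⁸ mm⁴

Break the section into simple shapes (no overlaps), measuring from the bottom-left corner of the bounding box.
Bottom flange: 110 × 18, A = 1 980 mm², y = 9 mm, Ī = 53 460 mm⁴.
Web: 16 × 180, A = 2 880 mm², y = 108 mm, Ī = 7 776 000 mm⁴.
Top flange: 110 × 18, A = 1 980 mm², y = 207 mm, Ī = 53 460 mm⁴.
Transfer each piece to the base of the section using Ī + A·d² with d = y − 0:
  bottom flange: d = 9 mm → contributes +213 840 mm⁴
  web: d = 108 mm → contributes +41 368 320 mm⁴
  top flange: d = 207 mm → contributes +84 894 480 mm⁴
Total I = 126 476 640 mm⁴.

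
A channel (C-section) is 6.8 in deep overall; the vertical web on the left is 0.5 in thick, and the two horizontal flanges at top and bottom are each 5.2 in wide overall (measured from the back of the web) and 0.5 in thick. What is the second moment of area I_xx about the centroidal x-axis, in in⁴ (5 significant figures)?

I_xx ≈ 59.835 in⁴

Break the section into simple shapes (no overlaps), measuring from the bottom-left corner of the bounding box.
Web: 0.5 × 6.8, A = 3.4 in², y = 3.4 in, Ī = 13.10133 in⁴.
Top flange (beyond web): 4.7 × 0.5, A = 2.35 in², y = 6.55 in, Ī = 0.04895833 in⁴.
Bottom flange (beyond web): 4.7 × 0.5, A = 2.35 in², y = 0.25 in, Ī = 0.04895833 in⁴.
By symmetry the centroid is at mid-height, ȳ = 3.4 in.
Transfer each piece to the centroidal x-axis using Ī + A·d² with d = y − 3.4:
  web: d = 0 in → contributes +13.10133 in⁴
  top flange (beyond web): d = 3.15 in → contributes +23.36683 in⁴
  bottom flange (beyond web): d = -3.15 in → contributes +23.36683 in⁴
Total I = 59.835 in⁴.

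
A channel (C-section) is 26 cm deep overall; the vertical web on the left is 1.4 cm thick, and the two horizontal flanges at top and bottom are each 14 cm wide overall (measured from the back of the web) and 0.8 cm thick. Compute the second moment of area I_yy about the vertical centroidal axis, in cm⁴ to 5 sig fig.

I_yy ≈ 908.40 cm⁴

Decompose the section into non-overlapping parts with the origin at the bottom-left of its bounding rectangle.
Web: 1.4 × 26, A = 36.4 cm², x = 0.7 cm, Ī = 5.945333 cm⁴.
Top flange (beyond web): 12.6 × 0.8, A = 10.08 cm², x = 7.7 cm, Ī = 133.3584 cm⁴.
Bottom flange (beyond web): 12.6 × 0.8, A = 10.08 cm², x = 7.7 cm, Ī = 133.3584 cm⁴.
Centroid: x̄ = ΣA·x / ΣA = 3.19505 cm.
Transfer each piece to the vertical centroidal axis using Ī + A·d² with d = x − 3.19505:
  web: d = -2.49505 cm → contributes +232.5452 cm⁴
  top flange (beyond web): d = 4.50495 cm → contributes +337.9278 cm⁴
  bottom flange (beyond web): d = 4.50495 cm → contributes +337.9278 cm⁴
Total I = 908.4007 cm⁴.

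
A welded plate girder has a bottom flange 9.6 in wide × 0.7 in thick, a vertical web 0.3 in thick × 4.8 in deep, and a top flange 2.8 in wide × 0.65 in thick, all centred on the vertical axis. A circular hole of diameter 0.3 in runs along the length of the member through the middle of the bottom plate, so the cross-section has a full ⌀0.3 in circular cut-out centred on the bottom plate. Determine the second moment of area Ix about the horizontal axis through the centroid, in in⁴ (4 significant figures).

Split into non-overlapping primitives; take the origin at the lower-left of the bounding box.
Bottom plate: 9.6 × 0.7, A = 6.72 in², y = 0.35 in, Ī = 0.2744 in⁴.
Web plate: 0.3 × 4.8, A = 1.44 in², y = 3.1 in, Ī = 2.7648 in⁴.
Top plate: 2.8 × 0.65, A = 1.82 in², y = 5.825 in, Ī = 0.0640792 in⁴.
Hole (subtracted): ⌀0.3, A = 0.0706858 in², y = 0.35 in, Ī = 0.000397608 in⁴.
Centroid: ȳ = ΣA·y / ΣA = 1.75519 in.
Transfer each piece to the horizontal axis through the centroid using Ī + A·d² with d = y − 1.75519:
  bottom plate: d = -1.40519 in → contributes +13.5435 in⁴
  web plate: d = 1.34481 in → contributes +5.36905 in⁴
  top plate: d = 4.06981 in → contributes +30.2093 in⁴
  hole: d = -1.40519 in → contributes −0.139972 in⁴
Total I = 48.9819 in⁴.

Ix ≈ 48.98 in⁴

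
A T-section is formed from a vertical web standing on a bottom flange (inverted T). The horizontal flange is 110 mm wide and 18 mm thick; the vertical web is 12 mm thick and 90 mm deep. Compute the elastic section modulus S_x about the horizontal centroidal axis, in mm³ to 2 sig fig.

Split into non-overlapping primitives; take the origin at the lower-left of the bounding box.
Flange: 110 × 18, A = 1 980 mm², y = 9 mm, Ī = 53 460 mm⁴.
Web: 12 × 90, A = 1 080 mm², y = 63 mm, Ī = 729 000 mm⁴.
Centroid: ȳ = ΣA·y / ΣA = 28.06 mm.
Transfer each piece to the horizontal centroidal axis using Ī + A·d² with d = y − 28.06:
  flange: d = -19.06 mm → contributes +772 673 mm⁴
  web: d = 34.94 mm → contributes +2 047 557 mm⁴
Total I = 2 820 229 mm⁴.
Extreme fibre distance c = 79.94 mm; S = I/c = 35 279 mm³.

S_x ≈ 3.5 × 10⁴ mm³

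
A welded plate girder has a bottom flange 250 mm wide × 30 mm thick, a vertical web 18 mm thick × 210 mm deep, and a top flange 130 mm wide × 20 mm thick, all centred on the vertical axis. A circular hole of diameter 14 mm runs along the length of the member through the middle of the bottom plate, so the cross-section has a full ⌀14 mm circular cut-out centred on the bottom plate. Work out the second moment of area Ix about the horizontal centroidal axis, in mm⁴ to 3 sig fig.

Decompose the section into non-overlapping parts with the origin at the bottom-left of its bounding rectangle.
Bottom plate: 250 × 30, A = 7 500 mm², y = 15 mm, Ī = 562 500 mm⁴.
Web plate: 18 × 210, A = 3 780 mm², y = 135 mm, Ī = 13 891 500 mm⁴.
Top plate: 130 × 20, A = 2 600 mm², y = 250 mm, Ī = 86 667 mm⁴.
Hole (subtracted): ⌀14, A = 153.94 mm², y = 15 mm, Ī = 1885.7 mm⁴.
Centroid: ȳ = ΣA·y / ΣA = 92.56 mm.
Transfer each piece to the horizontal centroidal axis using Ī + A·d² with d = y − 92.56:
  bottom plate: d = -77.56 mm → contributes +45 679 714 mm⁴
  web plate: d = 42.44 mm → contributes +20 699 706 mm⁴
  top plate: d = 157.44 mm → contributes +64 533 390 mm⁴
  hole: d = -77.56 mm → contributes −927 920 mm⁴
Total I = 129 984 890 mm⁴.

Ix ≈ 1.30 × 10⁸ mm⁴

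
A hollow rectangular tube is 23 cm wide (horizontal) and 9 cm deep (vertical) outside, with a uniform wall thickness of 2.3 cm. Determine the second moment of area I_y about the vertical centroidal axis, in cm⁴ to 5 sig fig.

I_y ≈ 6841.1 cm⁴

Split into non-overlapping primitives; take the origin at the lower-left of the bounding box.
Outer rectangle: 23 × 9, A = 207 cm², x = 11.5 cm, Ī = 9125.25 cm⁴.
Inner void (subtracted): 18.4 × 4.4, A = 80.96 cm², x = 11.5 cm, Ī = 2284.151 cm⁴.
By symmetry the centroid is at mid-width, x̄ = 11.5 cm.
All pieces are centred on the vertical centroidal axis, so I = ΣĪ (holes subtracted) = 6841.099 cm⁴.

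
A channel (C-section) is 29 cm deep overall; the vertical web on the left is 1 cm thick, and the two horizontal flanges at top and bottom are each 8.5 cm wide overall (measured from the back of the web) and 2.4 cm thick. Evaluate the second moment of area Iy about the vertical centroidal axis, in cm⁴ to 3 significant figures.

Iy ≈ 461 cm⁴

Break the section into simple shapes (no overlaps), measuring from the bottom-left corner of the bounding box.
Web: 1 × 29, A = 29 cm², x = 0.5 cm, Ī = 2.4167 cm⁴.
Top flange (beyond web): 7.5 × 2.4, A = 18 cm², x = 4.75 cm, Ī = 84.375 cm⁴.
Bottom flange (beyond web): 7.5 × 2.4, A = 18 cm², x = 4.75 cm, Ī = 84.375 cm⁴.
Centroid: x̄ = ΣA·x / ΣA = 2.8538 cm.
Transfer each piece to the vertical centroidal axis using Ī + A·d² with d = x − 2.8538:
  web: d = -2.3538 cm → contributes +163.09 cm⁴
  top flange (beyond web): d = 1.8962 cm → contributes +149.09 cm⁴
  bottom flange (beyond web): d = 1.8962 cm → contributes +149.09 cm⁴
Total I = 461.28 cm⁴.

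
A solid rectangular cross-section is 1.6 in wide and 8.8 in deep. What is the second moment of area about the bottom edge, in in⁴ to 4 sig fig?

I_base ≈ 363.5 in⁴

The section: 1.6 × 8.8, A = 14.08 in², y = 4.4 in, Ī = 90.8629 in⁴.
Transfer it to the bottom edge using Ī + A·d² with d = y − 0:
  the section: d = 4.4 in → contributes +363.452 in⁴
Total I = 363.452 in⁴.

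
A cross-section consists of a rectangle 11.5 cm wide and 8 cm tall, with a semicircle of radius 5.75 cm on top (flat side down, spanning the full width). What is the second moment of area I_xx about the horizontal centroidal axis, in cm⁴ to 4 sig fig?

I_xx ≈ 1988 cm⁴

Treat the section as a set of non-overlapping primitives; coordinates are from the bounding-box lower-left.
Rectangular body: 11.5 × 8, A = 92 cm², y = 4 cm, Ī = 490.667 cm⁴.
Semicircular cap: semicircle r = 5.75, A = 51.9345 cm², y = 10.4404 cm, Ī = 119.979 cm⁴.
Centroid: ȳ = ΣA·y / ΣA = 6.32382 cm.
Transfer each piece to the horizontal centroidal axis using Ī + A·d² with d = y − 6.32382:
  rectangular body: d = -2.32382 cm → contributes +987.478 cm⁴
  semicircular cap: d = 4.11656 cm → contributes +1000.06 cm⁴
Total I = 1987.54 cm⁴.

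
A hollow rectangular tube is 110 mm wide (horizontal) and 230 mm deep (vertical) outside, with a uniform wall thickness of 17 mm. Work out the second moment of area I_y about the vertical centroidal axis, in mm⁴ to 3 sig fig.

Break the section into simple shapes (no overlaps), measuring from the bottom-left corner of the bounding box.
Outer rectangle: 110 × 230, A = 25 300 mm², x = 55 mm, Ī = 25 510 833 mm⁴.
Inner void (subtracted): 76 × 196, A = 14 896 mm², x = 55 mm, Ī = 7 169 941 mm⁴.
By symmetry the centroid is at mid-width, x̄ = 55 mm.
All pieces are centred on the vertical centroidal axis, so I = ΣĪ (holes subtracted) = 18 340 892 mm⁴.

I_y ≈ 1.83 × 10⁷ mm⁴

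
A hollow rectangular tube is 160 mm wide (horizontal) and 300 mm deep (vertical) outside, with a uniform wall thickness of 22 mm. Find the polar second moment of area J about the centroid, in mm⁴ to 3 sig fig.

Break the section into simple shapes (no overlaps), measuring from the bottom-left corner of the bounding box.
Outer rectangle: 160 × 300, A = 48 000 mm², y = 150 mm, Ī = 360 000 000 mm⁴.
Inner void (subtracted): 116 × 256, A = 29 696 mm², y = 150 mm, Ī = 162 179 755 mm⁴.
By symmetry the centroid is at mid-height, ȳ = 150 mm.
All pieces are centred on the centroidal x-axis, so I = ΣĪ (holes subtracted) = 197 820 245 mm⁴.
Repeating about the centroidal y-axis gives I_y = 69 100 885 mm⁴.
Polar second moment: J = I_x + I_y = 266 921 131 mm⁴.

J ≈ 2.67 × 10⁸ mm⁴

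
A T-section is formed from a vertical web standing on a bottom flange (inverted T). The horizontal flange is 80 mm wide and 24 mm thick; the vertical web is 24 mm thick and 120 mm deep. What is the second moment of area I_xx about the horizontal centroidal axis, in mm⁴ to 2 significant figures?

I_xx ≈ 9.5 × 10⁶ mm⁴

Break the section into simple shapes (no overlaps), measuring from the bottom-left corner of the bounding box.
Flange: 80 × 24, A = 1 920 mm², y = 12 mm, Ī = 92 160 mm⁴.
Web: 24 × 120, A = 2 880 mm², y = 84 mm, Ī = 3 456 000 mm⁴.
Centroid: ȳ = ΣA·y / ΣA = 55.2 mm.
Transfer each piece to the horizontal centroidal axis using Ī + A·d² with d = y − 55.2:
  flange: d = -43.2 mm → contributes +3 675 341 mm⁴
  web: d = 28.8 mm → contributes +5 844 787 mm⁴
Total I = 9 520 128 mm⁴.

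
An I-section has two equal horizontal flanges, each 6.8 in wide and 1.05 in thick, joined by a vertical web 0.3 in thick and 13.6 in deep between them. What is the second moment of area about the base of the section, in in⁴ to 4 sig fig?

Break the section into simple shapes (no overlaps), measuring from the bottom-left corner of the bounding box.
Bottom flange: 6.8 × 1.05, A = 7.14 in², y = 0.525 in, Ī = 0.655988 in⁴.
Web: 0.3 × 13.6, A = 4.08 in², y = 7.85 in, Ī = 62.8864 in⁴.
Top flange: 6.8 × 1.05, A = 7.14 in², y = 15.175 in, Ī = 0.655988 in⁴.
Transfer each piece to a horizontal axis along the bottom face using Ī + A·d² with d = y − 0:
  bottom flange: d = 0.525 in → contributes +2.62395 in⁴
  web: d = 7.85 in → contributes +314.306 in⁴
  top flange: d = 15.175 in → contributes +1644.86 in⁴
Total I = 1961.79 in⁴.

I_base ≈ 1962 in⁴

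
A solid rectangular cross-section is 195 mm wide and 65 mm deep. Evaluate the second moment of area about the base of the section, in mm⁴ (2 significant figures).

The section: 195 × 65, A = 12 675 mm², y = 32.5 mm, Ī = 4 462 656 mm⁴.
Transfer it to the base of the section using Ī + A·d² with d = y − 0:
  the section: d = 32.5 mm → contributes +17 850 625 mm⁴
Total I = 17 850 625 mm⁴.

I_base ≈ 1.8 × 10⁷ mm⁴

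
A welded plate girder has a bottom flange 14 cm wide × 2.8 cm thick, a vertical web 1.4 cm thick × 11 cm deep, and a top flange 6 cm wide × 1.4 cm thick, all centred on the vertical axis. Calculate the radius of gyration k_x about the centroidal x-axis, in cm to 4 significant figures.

Split into non-overlapping primitives; take the origin at the lower-left of the bounding box.
Bottom plate: 14 × 2.8, A = 39.2 cm², y = 1.4 cm, Ī = 25.6107 cm⁴.
Web plate: 1.4 × 11, A = 15.4 cm², y = 8.3 cm, Ī = 155.283 cm⁴.
Top plate: 6 × 1.4, A = 8.4 cm², y = 14.5 cm, Ī = 1.372 cm⁴.
Centroid: ȳ = ΣA·y / ΣA = 4.83333 cm.
Transfer each piece to the centroidal x-axis using Ī + A·d² with d = y − 4.83333:
  bottom plate: d = -3.43333 cm → contributes +487.692 cm⁴
  web plate: d = 3.46667 cm → contributes +340.357 cm⁴
  top plate: d = 9.66667 cm → contributes +786.305 cm⁴
Total I = 1614.35 cm⁴.
Radius of gyration: k = √(I/A) = √(1614.35 / 63) = 5.06208 cm.

k_x ≈ 5.062 cm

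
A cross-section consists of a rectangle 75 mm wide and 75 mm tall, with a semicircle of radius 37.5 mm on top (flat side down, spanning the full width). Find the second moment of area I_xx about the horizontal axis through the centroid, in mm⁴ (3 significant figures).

Treat the section as a set of non-overlapping primitives; coordinates are from the bounding-box lower-left.
Rectangular body: 75 × 75, A = 5 625 mm², y = 37.5 mm, Ī = 2 636 719 mm⁴.
Semicircular cap: semicircle r = 37.5, A = 2208.9 mm², y = 90.915 mm, Ī = 217 049 mm⁴.
Centroid: ȳ = ΣA·y / ΣA = 52.562 mm.
Transfer each piece to the horizontal axis through the centroid using Ī + A·d² with d = y − 52.562:
  rectangular body: d = -15.062 mm → contributes +3 912 753 mm⁴
  semicircular cap: d = 38.354 mm → contributes +3 466 442 mm⁴
Total I = 7 379 195 mm⁴.

I_xx ≈ 7.38 × 10⁶ mm⁴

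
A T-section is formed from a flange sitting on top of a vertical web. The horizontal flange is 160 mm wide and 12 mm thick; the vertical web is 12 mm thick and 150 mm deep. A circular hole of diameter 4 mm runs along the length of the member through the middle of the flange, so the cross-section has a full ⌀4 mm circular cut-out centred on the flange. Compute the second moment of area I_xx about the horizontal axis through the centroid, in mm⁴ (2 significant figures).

I_xx ≈ 9.5 × 10⁶ mm⁴

Split into non-overlapping primitives; take the origin at the lower-left of the bounding box.
Flange: 160 × 12, A = 1 920 mm², y = 156 mm, Ī = 23 040 mm⁴.
Web: 12 × 150, A = 1 800 mm², y = 75 mm, Ī = 3 375 000 mm⁴.
Hole (subtracted): ⌀4, A = 12.57 mm², y = 156 mm, Ī = 12.57 mm⁴.
Centroid: ȳ = ΣA·y / ΣA = 116.7 mm.
Transfer each piece to the horizontal axis through the centroid using Ī + A·d² with d = y − 116.7:
  flange: d = 39.33 mm → contributes +2 992 445 mm⁴
  web: d = -41.67 mm → contributes +6 501 041 mm⁴
  hole: d = 39.33 mm → contributes −19 447 mm⁴
Total I = 9 474 039 mm⁴.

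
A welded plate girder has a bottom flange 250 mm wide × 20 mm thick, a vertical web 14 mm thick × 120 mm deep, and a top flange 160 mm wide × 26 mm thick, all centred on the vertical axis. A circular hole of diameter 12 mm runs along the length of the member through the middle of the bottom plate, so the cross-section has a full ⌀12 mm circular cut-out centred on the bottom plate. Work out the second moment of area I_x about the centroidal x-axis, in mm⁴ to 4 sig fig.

Treat the section as a set of non-overlapping primitives; coordinates are from the bounding-box lower-left.
Bottom plate: 250 × 20, A = 5 000 mm², y = 10 mm, Ī = 166 667 mm⁴.
Web plate: 14 × 120, A = 1 680 mm², y = 80 mm, Ī = 2 016 000 mm⁴.
Top plate: 160 × 26, A = 4 160 mm², y = 153 mm, Ī = 234 347 mm⁴.
Hole (subtracted): ⌀12, A = 113.097 mm², y = 10 mm, Ī = 1017.88 mm⁴.
Centroid: ȳ = ΣA·y / ΣA = 76.4199 mm.
Transfer each piece to the centroidal x-axis using Ī + A·d² with d = y − 76.4199:
  bottom plate: d = -66.4199 mm → contributes +22 224 694 mm⁴
  web plate: d = 3.58008 mm → contributes +2 037 533 mm⁴
  top plate: d = 76.5801 mm → contributes +24 630 704 mm⁴
  hole: d = -66.4199 mm → contributes −499 959 mm⁴
Total I = 48 392 972 mm⁴.

I_x ≈ 4.839 × 10⁷ mm⁴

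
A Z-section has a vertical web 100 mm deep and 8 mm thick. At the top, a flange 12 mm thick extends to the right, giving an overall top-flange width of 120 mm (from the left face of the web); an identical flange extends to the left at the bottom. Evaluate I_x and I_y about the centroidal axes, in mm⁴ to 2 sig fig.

I_x ≈ 5.9 × 10⁶ mm⁴, I_y ≈ 1.2 × 10⁷ mm⁴

Treat the section as a set of non-overlapping primitives; coordinates are from the bounding-box lower-left.
Web: 8 × 100, A = 800 mm², y = 50 mm, Ī = 666 667 mm⁴.
Top flange (beyond web): 112 × 12, A = 1 344 mm², y = 94 mm, Ī = 16 128 mm⁴.
Bottom flange (beyond web): 112 × 12, A = 1 344 mm², y = 6 mm, Ī = 16 128 mm⁴.
Centroid: ȳ = ΣA·y / ΣA = 50 mm.
Transfer each piece to the centroidal x-axis using Ī + A·d² with d = y − 50:
  web: d = 0 mm → contributes +666 667 mm⁴
  top flange (beyond web): d = 44 mm → contributes +2 618 112 mm⁴
  bottom flange (beyond web): d = -44 mm → contributes +2 618 112 mm⁴
Total I = 5 902 891 mm⁴.
For the y-axis: x̄ = 116 mm.
Repeating about the centroidal y-axis gives I_y = 12 490 923 mm⁴.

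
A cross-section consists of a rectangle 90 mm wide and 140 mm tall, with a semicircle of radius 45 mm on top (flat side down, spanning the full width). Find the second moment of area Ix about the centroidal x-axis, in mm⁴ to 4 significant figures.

Break the section into simple shapes (no overlaps), measuring from the bottom-left corner of the bounding box.
Rectangular body: 90 × 140, A = 12 600 mm², y = 70 mm, Ī = 20 580 000 mm⁴.
Semicircular cap: semicircle r = 45, A = 3180.86 mm², y = 159.099 mm, Ī = 450 072 mm⁴.
Centroid: ȳ = ΣA·y / ΣA = 87.9591 mm.
Transfer each piece to the centroidal x-axis using Ī + A·d² with d = y − 87.9591:
  rectangular body: d = -17.9591 mm → contributes +24 643 877 mm⁴
  semicircular cap: d = 71.1395 mm → contributes +16 547 860 mm⁴
Total I = 41 191 738 mm⁴.

Ix ≈ 4.119 × 10⁷ mm⁴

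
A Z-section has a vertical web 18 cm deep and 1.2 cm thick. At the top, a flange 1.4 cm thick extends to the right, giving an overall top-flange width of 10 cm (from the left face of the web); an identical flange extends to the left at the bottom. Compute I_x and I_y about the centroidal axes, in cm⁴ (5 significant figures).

Decompose the section into non-overlapping parts with the origin at the bottom-left of its bounding rectangle.
Web: 1.2 × 18, A = 21.6 cm², y = 9 cm, Ī = 583.2 cm⁴.
Top flange (beyond web): 8.8 × 1.4, A = 12.32 cm², y = 17.3 cm, Ī = 2.012267 cm⁴.
Bottom flange (beyond web): 8.8 × 1.4, A = 12.32 cm², y = 0.7 cm, Ī = 2.012267 cm⁴.
Centroid: ȳ = ΣA·y / ΣA = 9 cm.
Transfer each piece to the centroidal x-axis using Ī + A·d² with d = y − 9:
  web: d = 0 cm → contributes +583.2 cm⁴
  top flange (beyond web): d = 8.3 cm → contributes +850.7371 cm⁴
  bottom flange (beyond web): d = -8.3 cm → contributes +850.7371 cm⁴
Total I = 2284.674 cm⁴.
For the y-axis: x̄ = 9.4 cm.
Repeating about the centroidal y-axis gives I_y = 777.6021 cm⁴.

I_x ≈ 2284.7 cm⁴, I_y ≈ 777.60 cm⁴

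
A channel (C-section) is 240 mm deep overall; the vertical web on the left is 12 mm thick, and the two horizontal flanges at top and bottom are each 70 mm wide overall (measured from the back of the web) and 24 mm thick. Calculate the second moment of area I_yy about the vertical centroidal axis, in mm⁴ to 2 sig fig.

I_yy ≈ 2.5 × 10⁶ mm⁴

Split into non-overlapping primitives; take the origin at the lower-left of the bounding box.
Web: 12 × 240, A = 2 880 mm², x = 6 mm, Ī = 34 560 mm⁴.
Top flange (beyond web): 58 × 24, A = 1 392 mm², x = 41 mm, Ī = 390 224 mm⁴.
Bottom flange (beyond web): 58 × 24, A = 1 392 mm², x = 41 mm, Ī = 390 224 mm⁴.
Centroid: x̄ = ΣA·x / ΣA = 23.2 mm.
Transfer each piece to the vertical centroidal axis using Ī + A·d² with d = x − 23.2:
  web: d = -17.2 mm → contributes +886 915 mm⁴
  top flange (beyond web): d = 17.8 mm → contributes +831 097 mm⁴
  bottom flange (beyond web): d = 17.8 mm → contributes +831 097 mm⁴
Total I = 2 549 110 mm⁴.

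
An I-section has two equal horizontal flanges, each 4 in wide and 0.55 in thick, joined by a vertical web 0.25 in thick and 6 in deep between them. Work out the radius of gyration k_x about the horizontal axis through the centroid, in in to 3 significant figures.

Break the section into simple shapes (no overlaps), measuring from the bottom-left corner of the bounding box.
Bottom flange: 4 × 0.55, A = 2.2 in², y = 0.275 in, Ī = 0.055458 in⁴.
Web: 0.25 × 6, A = 1.5 in², y = 3.55 in, Ī = 4.5 in⁴.
Top flange: 4 × 0.55, A = 2.2 in², y = 6.825 in, Ī = 0.055458 in⁴.
By symmetry the centroid is at mid-height, ȳ = 3.55 in.
Transfer each piece to the horizontal axis through the centroid using Ī + A·d² with d = y − 3.55:
  bottom flange: d = -3.275 in → contributes +23.652 in⁴
  web: d = 0 in → contributes +4.5 in⁴
  top flange: d = 3.275 in → contributes +23.652 in⁴
Total I = 51.804 in⁴.
Radius of gyration: k = √(I/A) = √(51.804 / 5.9) = 2.9632 in.

k_x ≈ 2.96 in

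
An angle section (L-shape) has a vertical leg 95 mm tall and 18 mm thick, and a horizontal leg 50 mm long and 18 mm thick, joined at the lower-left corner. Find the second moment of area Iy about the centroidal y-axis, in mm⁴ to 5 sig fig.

Iy ≈ 3.6461 × 10⁵ mm⁴

Split into non-overlapping primitives; take the origin at the lower-left of the bounding box.
Vertical leg: 18 × 95, A = 1 710 mm², x = 9 mm, Ī = 46 170 mm⁴.
Horizontal leg (remainder): 32 × 18, A = 576 mm², x = 34 mm, Ī = 49 152 mm⁴.
Centroid: x̄ = ΣA·x / ΣA = 15.29921 mm.
Transfer each piece to the centroidal y-axis using Ī + A·d² with d = x − 15.29921:
  vertical leg: d = -6.299213 mm → contributes +114022.9 mm⁴
  horizontal leg (remainder): d = 18.70079 mm → contributes +250590.4 mm⁴
Total I = 364613.3 mm⁴.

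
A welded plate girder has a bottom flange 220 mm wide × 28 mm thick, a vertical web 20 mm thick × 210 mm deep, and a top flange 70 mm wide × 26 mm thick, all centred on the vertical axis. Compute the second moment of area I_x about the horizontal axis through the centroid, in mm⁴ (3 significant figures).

I_x ≈ 1.06 × 10⁸ mm⁴

Treat the section as a set of non-overlapping primitives; coordinates are from the bounding-box lower-left.
Bottom plate: 220 × 28, A = 6 160 mm², y = 14 mm, Ī = 402 453 mm⁴.
Web plate: 20 × 210, A = 4 200 mm², y = 133 mm, Ī = 15 435 000 mm⁴.
Top plate: 70 × 26, A = 1 820 mm², y = 251 mm, Ī = 102 527 mm⁴.
Centroid: ȳ = ΣA·y / ΣA = 90.448 mm.
Transfer each piece to the horizontal axis through the centroid using Ī + A·d² with d = y − 90.448:
  bottom plate: d = -76.448 mm → contributes +36 403 581 mm⁴
  web plate: d = 42.552 mm → contributes +23 039 727 mm⁴
  top plate: d = 160.55 mm → contributes +47 016 405 mm⁴
Total I = 106 459 712 mm⁴.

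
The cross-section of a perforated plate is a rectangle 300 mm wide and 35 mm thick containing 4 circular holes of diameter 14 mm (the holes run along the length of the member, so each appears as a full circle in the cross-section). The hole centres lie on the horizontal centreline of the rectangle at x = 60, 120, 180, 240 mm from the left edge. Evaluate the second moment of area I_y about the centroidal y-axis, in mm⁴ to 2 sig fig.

I_y ≈ 7.6 × 10⁷ mm⁴

Split into non-overlapping primitives; take the origin at the lower-left of the bounding box.
Plate: 300 × 35, A = 10 500 mm², x = 150 mm, Ī = 78 750 000 mm⁴.
Hole 1 (subtracted): ⌀14, A = 153.9 mm², x = 60 mm, Ī = 1 886 mm⁴.
Hole 2 (subtracted): ⌀14, A = 153.9 mm², x = 120 mm, Ī = 1 886 mm⁴.
Hole 3 (subtracted): ⌀14, A = 153.9 mm², x = 180 mm, Ī = 1 886 mm⁴.
Hole 4 (subtracted): ⌀14, A = 153.9 mm², x = 240 mm, Ī = 1 886 mm⁴.
By symmetry the centroid is at mid-width, x̄ = 150 mm.
Transfer each piece to the centroidal y-axis using Ī + A·d² with d = x − 150:
  plate: d = 0 mm → contributes +78 750 000 mm⁴
  hole 1: d = -90 mm → contributes −1 248 784 mm⁴
  hole 2: d = -30 mm → contributes −140 430 mm⁴
  hole 3: d = 30 mm → contributes −140 430 mm⁴
  hole 4: d = 90 mm → contributes −1 248 784 mm⁴
Total I = 75 971 572 mm⁴.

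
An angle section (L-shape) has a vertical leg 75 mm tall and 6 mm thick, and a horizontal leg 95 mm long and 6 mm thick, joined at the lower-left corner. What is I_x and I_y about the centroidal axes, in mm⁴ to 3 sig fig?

Decompose the section into non-overlapping parts with the origin at the bottom-left of its bounding rectangle.
Vertical leg: 6 × 75, A = 450 mm², y = 37.5 mm, Ī = 210 938 mm⁴.
Horizontal leg (remainder): 89 × 6, A = 534 mm², y = 3 mm, Ī = 1 602 mm⁴.
Centroid: ȳ = ΣA·y / ΣA = 18.777 mm.
Transfer each piece to the centroidal x-axis using Ī + A·d² with d = y − 18.777:
  vertical leg: d = 18.723 mm → contributes +368 678 mm⁴
  horizontal leg (remainder): d = -15.777 mm → contributes +134 529 mm⁴
Total I = 503 207 mm⁴.
For the y-axis: x̄ = 28.777 mm.
Repeating about the centroidal y-axis gives I_y = 904 827 mm⁴.

I_x ≈ 5.03 × 10⁵ mm⁴, I_y ≈ 9.05 × 10⁵ mm⁴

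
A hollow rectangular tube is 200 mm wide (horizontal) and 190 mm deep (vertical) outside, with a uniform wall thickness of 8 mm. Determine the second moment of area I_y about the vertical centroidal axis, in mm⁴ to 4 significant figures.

I_y ≈ 3.634 × 10⁷ mm⁴

Break the section into simple shapes (no overlaps), measuring from the bottom-left corner of the bounding box.
Outer rectangle: 200 × 190, A = 38 000 mm², x = 100 mm, Ī = 126 666 667 mm⁴.
Inner void (subtracted): 184 × 174, A = 32 016 mm², x = 100 mm, Ī = 90 327 808 mm⁴.
By symmetry the centroid is at mid-width, x̄ = 100 mm.
All pieces are centred on the vertical centroidal axis, so I = ΣĪ (holes subtracted) = 36 338 859 mm⁴.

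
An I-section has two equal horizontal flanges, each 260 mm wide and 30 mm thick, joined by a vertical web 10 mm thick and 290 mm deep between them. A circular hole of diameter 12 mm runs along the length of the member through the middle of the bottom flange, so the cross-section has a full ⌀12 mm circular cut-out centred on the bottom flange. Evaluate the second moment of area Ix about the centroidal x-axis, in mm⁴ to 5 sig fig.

Ix ≈ 4.1794 × 10⁸ mm⁴

Decompose the section into non-overlapping parts with the origin at the bottom-left of its bounding rectangle.
Bottom flange: 260 × 30, A = 7 800 mm², y = 15 mm, Ī = 585 000 mm⁴.
Web: 10 × 290, A = 2 900 mm², y = 175 mm, Ī = 20 324 167 mm⁴.
Top flange: 260 × 30, A = 7 800 mm², y = 335 mm, Ī = 585 000 mm⁴.
Hole (subtracted): ⌀12, A = 113.0973 mm², y = 15 mm, Ī = 1017.876 mm⁴.
Centroid: ȳ = ΣA·y / ΣA = 175.9842 mm.
Transfer each piece to the centroidal x-axis using Ī + A·d² with d = y − 175.9842:
  bottom flange: d = -160.9842 mm → contributes +202 729 007 mm⁴
  web: d = -0.9841556 mm → contributes +20 326 975 mm⁴
  top flange: d = 159.0158 mm → contributes +197 816 102 mm⁴
  hole: d = -160.9842 mm → contributes −2 932 037 mm⁴
Total I = 417 940 048 mm⁴.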